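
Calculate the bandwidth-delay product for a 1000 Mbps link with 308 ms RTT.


BDP = bandwidth * RTT
= 1000 Mbps * 308 ms
= 1000 * 1e6 * 308 / 1000 bits
= 308000000 bits
= 38500000 bytes
= 37597.6562 KB
BDP = 308000000 bits (38500000 bytes)


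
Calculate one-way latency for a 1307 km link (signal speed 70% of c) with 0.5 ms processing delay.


Speed = 0.7 * 3e5 km/s = 210000 km/s
Propagation delay = 1307 / 210000 = 0.0062 s = 6.2238 ms
Processing delay = 0.5 ms
Total one-way latency = 6.7238 ms


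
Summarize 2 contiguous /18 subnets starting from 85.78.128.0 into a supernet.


Original prefix: /18
Number of subnets: 2 = 2^1
New prefix = 18 - 1 = 17
Supernet: 85.78.128.0/17


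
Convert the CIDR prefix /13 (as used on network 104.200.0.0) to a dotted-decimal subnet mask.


/13 means 13 network bits, 19 host bits
Binary: 11111111111110000000000000000000
Mask: 255.248.0.0


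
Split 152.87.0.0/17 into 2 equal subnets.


New prefix = 17 + 1 = 18
Each subnet has 16384 addresses
  152.87.0.0/18
  152.87.64.0/18
Subnets: 152.87.0.0/18, 152.87.64.0/18


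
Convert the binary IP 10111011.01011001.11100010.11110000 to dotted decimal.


10111011 = 187
01011001 = 89
11100010 = 226
11110000 = 240
IP: 187.89.226.240


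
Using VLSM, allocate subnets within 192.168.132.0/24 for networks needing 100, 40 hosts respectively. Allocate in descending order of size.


100 hosts -> /25 (126 usable): 192.168.132.0/25
40 hosts -> /26 (62 usable): 192.168.132.128/26
Allocation: 192.168.132.0/25 (100 hosts, 126 usable); 192.168.132.128/26 (40 hosts, 62 usable)


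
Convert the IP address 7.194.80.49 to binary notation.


7 = 00000111
194 = 11000010
80 = 01010000
49 = 00110001
Binary: 00000111.11000010.01010000.00110001


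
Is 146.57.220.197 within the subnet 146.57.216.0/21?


Subnet network: 146.57.216.0
Test IP AND mask: 146.57.216.0
Yes, 146.57.220.197 is in 146.57.216.0/21


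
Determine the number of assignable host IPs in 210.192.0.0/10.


Host bits = 32 - 10 = 22
Total addresses = 2^22 = 4194304
Usable = total - 2 (network and broadcast)
Usable hosts: 4194302


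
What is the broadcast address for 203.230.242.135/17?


Network: 203.230.128.0/17
Host bits = 15
Set all host bits to 1:
Broadcast: 203.230.255.255


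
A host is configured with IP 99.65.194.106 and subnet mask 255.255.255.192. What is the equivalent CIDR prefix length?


Binary: 11111111.11111111.11111111.11000000
Count leading 1s
Prefix: /26


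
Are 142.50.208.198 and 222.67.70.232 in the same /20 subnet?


Mask: 255.255.240.0
142.50.208.198 AND mask = 142.50.208.0
222.67.70.232 AND mask = 222.67.64.0
No, different subnets (142.50.208.0 vs 222.67.64.0)


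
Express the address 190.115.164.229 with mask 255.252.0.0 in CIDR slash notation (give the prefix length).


Binary: 11111111.11111100.00000000.00000000
Count leading 1s
Prefix: /14


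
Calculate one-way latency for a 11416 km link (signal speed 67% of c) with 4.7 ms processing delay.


Speed = 0.67 * 3e5 km/s = 201000 km/s
Propagation delay = 11416 / 201000 = 0.0568 s = 56.796 ms
Processing delay = 4.7 ms
Total one-way latency = 61.496 ms


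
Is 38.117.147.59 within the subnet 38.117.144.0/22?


Subnet network: 38.117.144.0
Test IP AND mask: 38.117.144.0
Yes, 38.117.147.59 is in 38.117.144.0/22


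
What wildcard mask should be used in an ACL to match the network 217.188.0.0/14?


Subnet mask: 255.252.0.0
Wildcard = 255.255.255.255 - subnet mask
255 - 255 = 0
255 - 252 = 3
255 - 0 = 255
255 - 0 = 255
Wildcard: 0.3.255.255


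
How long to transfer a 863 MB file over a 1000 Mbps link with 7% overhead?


Effective throughput = 1000 * (1 - 7/100) = 930.0 Mbps
File size in Mb = 863 * 8 = 6904 Mb
Time = 6904 / 930.0
Time = 7.4237 seconds


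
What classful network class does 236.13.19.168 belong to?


First octet: 236
Binary: 11101100
1110xxxx -> Class D (224-239)
Class D (multicast), default mask N/A


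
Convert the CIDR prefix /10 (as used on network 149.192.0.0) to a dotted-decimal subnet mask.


/10 means 10 network bits, 22 host bits
Binary: 11111111110000000000000000000000
Mask: 255.192.0.0


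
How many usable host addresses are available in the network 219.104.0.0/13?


Host bits = 32 - 13 = 19
Total addresses = 2^19 = 524288
Usable = total - 2 (network and broadcast)
Usable hosts: 524286


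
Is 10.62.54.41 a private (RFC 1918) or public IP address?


RFC 1918 private ranges:
  10.0.0.0/8 (10.0.0.0 - 10.255.255.255)
  172.16.0.0/12 (172.16.0.0 - 172.31.255.255)
  192.168.0.0/16 (192.168.0.0 - 192.168.255.255)
Private (in 10.0.0.0/8)


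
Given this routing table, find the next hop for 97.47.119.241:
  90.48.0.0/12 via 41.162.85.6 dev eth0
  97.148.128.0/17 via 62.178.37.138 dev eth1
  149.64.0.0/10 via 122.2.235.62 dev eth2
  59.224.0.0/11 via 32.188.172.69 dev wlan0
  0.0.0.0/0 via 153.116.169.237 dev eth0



Longest prefix match for 97.47.119.241:
  /12 90.48.0.0: no
  /17 97.148.128.0: no
  /10 149.64.0.0: no
  /11 59.224.0.0: no
  /0 0.0.0.0: MATCH
Selected: next-hop 153.116.169.237 via eth0 (matched /0)


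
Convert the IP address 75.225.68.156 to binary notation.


75 = 01001011
225 = 11100001
68 = 01000100
156 = 10011100
Binary: 01001011.11100001.01000100.10011100


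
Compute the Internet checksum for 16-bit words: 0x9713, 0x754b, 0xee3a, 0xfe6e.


Sum all words (with carry folding):
+ 0x9713 = 0x9713
+ 0x754b = 0x0c5f
+ 0xee3a = 0xfa99
+ 0xfe6e = 0xf908
One's complement: ~0xf908
Checksum = 0x06f7


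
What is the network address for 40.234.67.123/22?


IP:   00101000.11101010.01000011.01111011
Mask: 11111111.11111111.11111100.00000000
AND operation:
Net:  00101000.11101010.01000000.00000000
Network: 40.234.64.0/22


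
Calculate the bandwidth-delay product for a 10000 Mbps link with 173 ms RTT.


BDP = bandwidth * RTT
= 10000 Mbps * 173 ms
= 10000 * 1e6 * 173 / 1000 bits
= 1730000000 bits
= 216250000 bytes
= 211181.6406 KB
BDP = 1730000000 bits (216250000 bytes)


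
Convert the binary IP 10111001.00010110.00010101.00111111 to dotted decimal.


10111001 = 185
00010110 = 22
00010101 = 21
00111111 = 63
IP: 185.22.21.63


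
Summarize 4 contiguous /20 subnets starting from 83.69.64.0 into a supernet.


Original prefix: /20
Number of subnets: 4 = 2^2
New prefix = 20 - 2 = 18
Supernet: 83.69.64.0/18


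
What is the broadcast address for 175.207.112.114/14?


Network: 175.204.0.0/14
Host bits = 18
Set all host bits to 1:
Broadcast: 175.207.255.255


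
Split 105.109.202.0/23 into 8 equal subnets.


New prefix = 23 + 3 = 26
Each subnet has 64 addresses
  105.109.202.0/26
  105.109.202.64/26
  105.109.202.128/26
  105.109.202.192/26
  105.109.203.0/26
  105.109.203.64/26
  105.109.203.128/26
  105.109.203.192/26
Subnets: 105.109.202.0/26, 105.109.202.64/26, 105.109.202.128/26, 105.109.202.192/26, 105.109.203.0/26, 105.109.203.64/26, 105.109.203.128/26, 105.109.203.192/26


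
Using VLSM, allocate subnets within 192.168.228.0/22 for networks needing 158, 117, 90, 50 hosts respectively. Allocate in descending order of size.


158 hosts -> /24 (254 usable): 192.168.228.0/24
117 hosts -> /25 (126 usable): 192.168.229.0/25
90 hosts -> /25 (126 usable): 192.168.229.128/25
50 hosts -> /26 (62 usable): 192.168.230.0/26
Allocation: 192.168.228.0/24 (158 hosts, 254 usable); 192.168.229.0/25 (117 hosts, 126 usable); 192.168.229.128/25 (90 hosts, 126 usable); 192.168.230.0/26 (50 hosts, 62 usable)


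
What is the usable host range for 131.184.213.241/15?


Network: 131.184.0.0
Broadcast: 131.185.255.255
First usable = network + 1
Last usable = broadcast - 1
Range: 131.184.0.1 to 131.185.255.254


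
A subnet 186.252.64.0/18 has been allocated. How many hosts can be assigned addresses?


Host bits = 32 - 18 = 14
Total addresses = 2^14 = 16384
Usable = total - 2 (network and broadcast)
Usable hosts: 16382


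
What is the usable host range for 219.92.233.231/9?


Network: 219.0.0.0
Broadcast: 219.127.255.255
First usable = network + 1
Last usable = broadcast - 1
Range: 219.0.0.1 to 219.127.255.254


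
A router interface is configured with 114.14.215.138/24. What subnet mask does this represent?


/24 means 24 network bits, 8 host bits
Binary: 11111111111111111111111100000000
Mask: 255.255.255.0


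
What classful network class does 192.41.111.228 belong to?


First octet: 192
Binary: 11000000
110xxxxx -> Class C (192-223)
Class C, default mask 255.255.255.0 (/24)


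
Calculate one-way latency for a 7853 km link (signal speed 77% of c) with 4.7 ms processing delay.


Speed = 0.77 * 3e5 km/s = 231000 km/s
Propagation delay = 7853 / 231000 = 0.034 s = 33.9957 ms
Processing delay = 4.7 ms
Total one-way latency = 38.6957 ms


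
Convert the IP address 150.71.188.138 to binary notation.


150 = 10010110
71 = 01000111
188 = 10111100
138 = 10001010
Binary: 10010110.01000111.10111100.10001010


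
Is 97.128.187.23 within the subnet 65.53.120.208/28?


Subnet network: 65.53.120.208
Test IP AND mask: 97.128.187.16
No, 97.128.187.23 is not in 65.53.120.208/28


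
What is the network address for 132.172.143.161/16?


IP:   10000100.10101100.10001111.10100001
Mask: 11111111.11111111.00000000.00000000
AND operation:
Net:  10000100.10101100.00000000.00000000
Network: 132.172.0.0/16


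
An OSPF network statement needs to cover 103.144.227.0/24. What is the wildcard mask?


Subnet mask: 255.255.255.0
Wildcard = 255.255.255.255 - subnet mask
255 - 255 = 0
255 - 255 = 0
255 - 255 = 0
255 - 0 = 255
Wildcard: 0.0.0.255


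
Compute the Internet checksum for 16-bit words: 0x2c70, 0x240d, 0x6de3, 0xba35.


Sum all words (with carry folding):
+ 0x2c70 = 0x2c70
+ 0x240d = 0x507d
+ 0x6de3 = 0xbe60
+ 0xba35 = 0x7896
One's complement: ~0x7896
Checksum = 0x8769


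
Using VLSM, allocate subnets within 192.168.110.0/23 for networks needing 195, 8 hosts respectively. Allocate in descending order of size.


195 hosts -> /24 (254 usable): 192.168.110.0/24
8 hosts -> /28 (14 usable): 192.168.111.0/28
Allocation: 192.168.110.0/24 (195 hosts, 254 usable); 192.168.111.0/28 (8 hosts, 14 usable)


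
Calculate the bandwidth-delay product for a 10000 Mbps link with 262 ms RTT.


BDP = bandwidth * RTT
= 10000 Mbps * 262 ms
= 10000 * 1e6 * 262 / 1000 bits
= 2620000000 bits
= 327500000 bytes
= 319824.2188 KB
BDP = 2620000000 bits (327500000 bytes)


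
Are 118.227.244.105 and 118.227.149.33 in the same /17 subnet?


Mask: 255.255.128.0
118.227.244.105 AND mask = 118.227.128.0
118.227.149.33 AND mask = 118.227.128.0
Yes, same subnet (118.227.128.0)


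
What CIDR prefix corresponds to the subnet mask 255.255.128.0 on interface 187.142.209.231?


Binary: 11111111.11111111.10000000.00000000
Count leading 1s
Prefix: /17


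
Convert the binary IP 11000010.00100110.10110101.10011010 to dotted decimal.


11000010 = 194
00100110 = 38
10110101 = 181
10011010 = 154
IP: 194.38.181.154


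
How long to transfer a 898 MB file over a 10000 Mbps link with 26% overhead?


Effective throughput = 10000 * (1 - 26/100) = 7400 Mbps
File size in Mb = 898 * 8 = 7184 Mb
Time = 7184 / 7400
Time = 0.9708 seconds


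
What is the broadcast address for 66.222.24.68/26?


Network: 66.222.24.64/26
Host bits = 6
Set all host bits to 1:
Broadcast: 66.222.24.127


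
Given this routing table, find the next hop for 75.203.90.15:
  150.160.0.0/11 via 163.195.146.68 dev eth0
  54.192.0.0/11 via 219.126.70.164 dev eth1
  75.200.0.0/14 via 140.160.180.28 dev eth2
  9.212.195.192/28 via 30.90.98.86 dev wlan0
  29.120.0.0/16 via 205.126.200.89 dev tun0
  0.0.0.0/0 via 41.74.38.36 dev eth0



Longest prefix match for 75.203.90.15:
  /11 150.160.0.0: no
  /11 54.192.0.0: no
  /14 75.200.0.0: MATCH
  /28 9.212.195.192: no
  /16 29.120.0.0: no
  /0 0.0.0.0: MATCH
Selected: next-hop 140.160.180.28 via eth2 (matched /14)


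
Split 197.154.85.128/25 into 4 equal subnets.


New prefix = 25 + 2 = 27
Each subnet has 32 addresses
  197.154.85.128/27
  197.154.85.160/27
  197.154.85.192/27
  197.154.85.224/27
Subnets: 197.154.85.128/27, 197.154.85.160/27, 197.154.85.192/27, 197.154.85.224/27


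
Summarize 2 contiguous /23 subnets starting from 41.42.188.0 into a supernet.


Original prefix: /23
Number of subnets: 2 = 2^1
New prefix = 23 - 1 = 22
Supernet: 41.42.188.0/22


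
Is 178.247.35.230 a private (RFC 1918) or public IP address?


RFC 1918 private ranges:
  10.0.0.0/8 (10.0.0.0 - 10.255.255.255)
  172.16.0.0/12 (172.16.0.0 - 172.31.255.255)
  192.168.0.0/16 (192.168.0.0 - 192.168.255.255)
Public (not in any RFC 1918 range)


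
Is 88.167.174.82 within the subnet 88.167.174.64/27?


Subnet network: 88.167.174.64
Test IP AND mask: 88.167.174.64
Yes, 88.167.174.82 is in 88.167.174.64/27


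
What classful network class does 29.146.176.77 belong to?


First octet: 29
Binary: 00011101
0xxxxxxx -> Class A (1-126)
Class A, default mask 255.0.0.0 (/8)


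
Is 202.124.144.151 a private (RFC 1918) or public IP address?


RFC 1918 private ranges:
  10.0.0.0/8 (10.0.0.0 - 10.255.255.255)
  172.16.0.0/12 (172.16.0.0 - 172.31.255.255)
  192.168.0.0/16 (192.168.0.0 - 192.168.255.255)
Public (not in any RFC 1918 range)


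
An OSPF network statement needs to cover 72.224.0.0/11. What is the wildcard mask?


Subnet mask: 255.224.0.0
Wildcard = 255.255.255.255 - subnet mask
255 - 255 = 0
255 - 224 = 31
255 - 0 = 255
255 - 0 = 255
Wildcard: 0.31.255.255


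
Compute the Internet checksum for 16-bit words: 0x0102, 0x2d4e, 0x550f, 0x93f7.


Sum all words (with carry folding):
+ 0x0102 = 0x0102
+ 0x2d4e = 0x2e50
+ 0x550f = 0x835f
+ 0x93f7 = 0x1757
One's complement: ~0x1757
Checksum = 0xe8a8


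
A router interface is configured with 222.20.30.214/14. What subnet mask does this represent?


/14 means 14 network bits, 18 host bits
Binary: 11111111111111000000000000000000
Mask: 255.252.0.0


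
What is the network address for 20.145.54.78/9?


IP:   00010100.10010001.00110110.01001110
Mask: 11111111.10000000.00000000.00000000
AND operation:
Net:  00010100.10000000.00000000.00000000
Network: 20.128.0.0/9


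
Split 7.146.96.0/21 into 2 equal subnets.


New prefix = 21 + 1 = 22
Each subnet has 1024 addresses
  7.146.96.0/22
  7.146.100.0/22
Subnets: 7.146.96.0/22, 7.146.100.0/22


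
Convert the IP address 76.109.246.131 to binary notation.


76 = 01001100
109 = 01101101
246 = 11110110
131 = 10000011
Binary: 01001100.01101101.11110110.10000011


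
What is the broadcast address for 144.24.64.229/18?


Network: 144.24.64.0/18
Host bits = 14
Set all host bits to 1:
Broadcast: 144.24.127.255


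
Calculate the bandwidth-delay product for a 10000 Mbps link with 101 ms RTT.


BDP = bandwidth * RTT
= 10000 Mbps * 101 ms
= 10000 * 1e6 * 101 / 1000 bits
= 1010000000 bits
= 126250000 bytes
= 123291.0156 KB
BDP = 1010000000 bits (126250000 bytes)


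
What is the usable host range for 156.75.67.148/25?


Network: 156.75.67.128
Broadcast: 156.75.67.255
First usable = network + 1
Last usable = broadcast - 1
Range: 156.75.67.129 to 156.75.67.254


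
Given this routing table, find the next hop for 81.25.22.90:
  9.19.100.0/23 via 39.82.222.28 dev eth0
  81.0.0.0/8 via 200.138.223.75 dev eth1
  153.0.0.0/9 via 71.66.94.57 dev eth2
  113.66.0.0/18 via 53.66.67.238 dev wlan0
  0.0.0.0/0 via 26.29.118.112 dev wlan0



Longest prefix match for 81.25.22.90:
  /23 9.19.100.0: no
  /8 81.0.0.0: MATCH
  /9 153.0.0.0: no
  /18 113.66.0.0: no
  /0 0.0.0.0: MATCH
Selected: next-hop 200.138.223.75 via eth1 (matched /8)


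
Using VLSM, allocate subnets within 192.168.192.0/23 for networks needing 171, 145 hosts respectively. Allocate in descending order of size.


171 hosts -> /24 (254 usable): 192.168.192.0/24
145 hosts -> /24 (254 usable): 192.168.193.0/24
Allocation: 192.168.192.0/24 (171 hosts, 254 usable); 192.168.193.0/24 (145 hosts, 254 usable)


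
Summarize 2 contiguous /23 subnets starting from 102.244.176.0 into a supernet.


Original prefix: /23
Number of subnets: 2 = 2^1
New prefix = 23 - 1 = 22
Supernet: 102.244.176.0/22


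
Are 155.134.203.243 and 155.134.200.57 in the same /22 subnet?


Mask: 255.255.252.0
155.134.203.243 AND mask = 155.134.200.0
155.134.200.57 AND mask = 155.134.200.0
Yes, same subnet (155.134.200.0)


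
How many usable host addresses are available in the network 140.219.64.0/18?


Host bits = 32 - 18 = 14
Total addresses = 2^14 = 16384
Usable = total - 2 (network and broadcast)
Usable hosts: 16382


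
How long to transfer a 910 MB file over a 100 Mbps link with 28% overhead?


Effective throughput = 100 * (1 - 28/100) = 72 Mbps
File size in Mb = 910 * 8 = 7280 Mb
Time = 7280 / 72
Time = 101.1111 seconds


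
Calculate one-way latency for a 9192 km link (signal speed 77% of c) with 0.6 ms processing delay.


Speed = 0.77 * 3e5 km/s = 231000 km/s
Propagation delay = 9192 / 231000 = 0.0398 s = 39.7922 ms
Processing delay = 0.6 ms
Total one-way latency = 40.3922 ms


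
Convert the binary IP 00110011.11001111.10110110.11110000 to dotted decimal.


00110011 = 51
11001111 = 207
10110110 = 182
11110000 = 240
IP: 51.207.182.240


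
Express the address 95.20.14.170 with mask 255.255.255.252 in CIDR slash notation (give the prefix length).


Binary: 11111111.11111111.11111111.11111100
Count leading 1s
Prefix: /30


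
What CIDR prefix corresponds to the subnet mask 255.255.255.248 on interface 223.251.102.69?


Binary: 11111111.11111111.11111111.11111000
Count leading 1s
Prefix: /29


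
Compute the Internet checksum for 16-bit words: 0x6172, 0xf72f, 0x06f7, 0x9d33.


Sum all words (with carry folding):
+ 0x6172 = 0x6172
+ 0xf72f = 0x58a2
+ 0x06f7 = 0x5f99
+ 0x9d33 = 0xfccc
One's complement: ~0xfccc
Checksum = 0x0333


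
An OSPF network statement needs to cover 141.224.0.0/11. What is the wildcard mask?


Subnet mask: 255.224.0.0
Wildcard = 255.255.255.255 - subnet mask
255 - 255 = 0
255 - 224 = 31
255 - 0 = 255
255 - 0 = 255
Wildcard: 0.31.255.255


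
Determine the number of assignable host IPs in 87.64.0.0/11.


Host bits = 32 - 11 = 21
Total addresses = 2^21 = 2097152
Usable = total - 2 (network and broadcast)
Usable hosts: 2097150


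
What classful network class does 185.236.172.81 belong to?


First octet: 185
Binary: 10111001
10xxxxxx -> Class B (128-191)
Class B, default mask 255.255.0.0 (/16)


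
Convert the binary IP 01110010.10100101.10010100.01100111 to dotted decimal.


01110010 = 114
10100101 = 165
10010100 = 148
01100111 = 103
IP: 114.165.148.103


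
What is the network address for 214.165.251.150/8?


IP:   11010110.10100101.11111011.10010110
Mask: 11111111.00000000.00000000.00000000
AND operation:
Net:  11010110.00000000.00000000.00000000
Network: 214.0.0.0/8


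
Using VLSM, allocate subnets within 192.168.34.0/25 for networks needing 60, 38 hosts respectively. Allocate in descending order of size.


60 hosts -> /26 (62 usable): 192.168.34.0/26
38 hosts -> /26 (62 usable): 192.168.34.64/26
Allocation: 192.168.34.0/26 (60 hosts, 62 usable); 192.168.34.64/26 (38 hosts, 62 usable)


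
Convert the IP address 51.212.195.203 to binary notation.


51 = 00110011
212 = 11010100
195 = 11000011
203 = 11001011
Binary: 00110011.11010100.11000011.11001011


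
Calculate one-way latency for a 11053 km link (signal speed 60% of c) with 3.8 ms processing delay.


Speed = 0.6 * 3e5 km/s = 180000 km/s
Propagation delay = 11053 / 180000 = 0.0614 s = 61.4056 ms
Processing delay = 3.8 ms
Total one-way latency = 65.2056 ms


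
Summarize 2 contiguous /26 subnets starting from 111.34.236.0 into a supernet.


Original prefix: /26
Number of subnets: 2 = 2^1
New prefix = 26 - 1 = 25
Supernet: 111.34.236.0/25


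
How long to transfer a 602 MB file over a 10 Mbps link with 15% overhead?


Effective throughput = 10 * (1 - 15/100) = 8.5 Mbps
File size in Mb = 602 * 8 = 4816 Mb
Time = 4816 / 8.5
Time = 566.5882 seconds


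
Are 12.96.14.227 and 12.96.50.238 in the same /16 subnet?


Mask: 255.255.0.0
12.96.14.227 AND mask = 12.96.0.0
12.96.50.238 AND mask = 12.96.0.0
Yes, same subnet (12.96.0.0)


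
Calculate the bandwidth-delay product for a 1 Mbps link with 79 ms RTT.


BDP = bandwidth * RTT
= 1 Mbps * 79 ms
= 1 * 1e6 * 79 / 1000 bits
= 79000 bits
= 9875 bytes
= 9.6436 KB
BDP = 79000 bits (9875 bytes)


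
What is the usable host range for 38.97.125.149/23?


Network: 38.97.124.0
Broadcast: 38.97.125.255
First usable = network + 1
Last usable = broadcast - 1
Range: 38.97.124.1 to 38.97.125.254


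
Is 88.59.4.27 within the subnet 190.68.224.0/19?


Subnet network: 190.68.224.0
Test IP AND mask: 88.59.0.0
No, 88.59.4.27 is not in 190.68.224.0/19


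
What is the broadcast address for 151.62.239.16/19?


Network: 151.62.224.0/19
Host bits = 13
Set all host bits to 1:
Broadcast: 151.62.255.255


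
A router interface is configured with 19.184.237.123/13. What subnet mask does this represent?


/13 means 13 network bits, 19 host bits
Binary: 11111111111110000000000000000000
Mask: 255.248.0.0


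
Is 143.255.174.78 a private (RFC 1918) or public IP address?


RFC 1918 private ranges:
  10.0.0.0/8 (10.0.0.0 - 10.255.255.255)
  172.16.0.0/12 (172.16.0.0 - 172.31.255.255)
  192.168.0.0/16 (192.168.0.0 - 192.168.255.255)
Public (not in any RFC 1918 range)


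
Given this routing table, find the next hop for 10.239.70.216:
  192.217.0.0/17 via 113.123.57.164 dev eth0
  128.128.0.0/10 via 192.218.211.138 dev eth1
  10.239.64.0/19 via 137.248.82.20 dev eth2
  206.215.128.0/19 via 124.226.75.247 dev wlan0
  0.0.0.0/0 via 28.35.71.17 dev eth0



Longest prefix match for 10.239.70.216:
  /17 192.217.0.0: no
  /10 128.128.0.0: no
  /19 10.239.64.0: MATCH
  /19 206.215.128.0: no
  /0 0.0.0.0: MATCH
Selected: next-hop 137.248.82.20 via eth2 (matched /19)


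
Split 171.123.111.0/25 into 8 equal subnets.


New prefix = 25 + 3 = 28
Each subnet has 16 addresses
  171.123.111.0/28
  171.123.111.16/28
  171.123.111.32/28
  171.123.111.48/28
  171.123.111.64/28
  171.123.111.80/28
  171.123.111.96/28
  171.123.111.112/28
Subnets: 171.123.111.0/28, 171.123.111.16/28, 171.123.111.32/28, 171.123.111.48/28, 171.123.111.64/28, 171.123.111.80/28, 171.123.111.96/28, 171.123.111.112/28


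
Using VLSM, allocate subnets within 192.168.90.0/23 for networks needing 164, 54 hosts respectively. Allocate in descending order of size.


164 hosts -> /24 (254 usable): 192.168.90.0/24
54 hosts -> /26 (62 usable): 192.168.91.0/26
Allocation: 192.168.90.0/24 (164 hosts, 254 usable); 192.168.91.0/26 (54 hosts, 62 usable)


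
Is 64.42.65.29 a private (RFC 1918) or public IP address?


RFC 1918 private ranges:
  10.0.0.0/8 (10.0.0.0 - 10.255.255.255)
  172.16.0.0/12 (172.16.0.0 - 172.31.255.255)
  192.168.0.0/16 (192.168.0.0 - 192.168.255.255)
Public (not in any RFC 1918 range)


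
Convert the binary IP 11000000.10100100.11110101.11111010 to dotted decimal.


11000000 = 192
10100100 = 164
11110101 = 245
11111010 = 250
IP: 192.164.245.250


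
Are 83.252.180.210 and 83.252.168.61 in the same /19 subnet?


Mask: 255.255.224.0
83.252.180.210 AND mask = 83.252.160.0
83.252.168.61 AND mask = 83.252.160.0
Yes, same subnet (83.252.160.0)


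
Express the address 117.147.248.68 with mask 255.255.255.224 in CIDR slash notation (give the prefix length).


Binary: 11111111.11111111.11111111.11100000
Count leading 1s
Prefix: /27


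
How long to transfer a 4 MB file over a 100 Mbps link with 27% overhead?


Effective throughput = 100 * (1 - 27/100) = 73 Mbps
File size in Mb = 4 * 8 = 32 Mb
Time = 32 / 73
Time = 0.4384 seconds


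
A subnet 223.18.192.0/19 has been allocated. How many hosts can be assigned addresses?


Host bits = 32 - 19 = 13
Total addresses = 2^13 = 8192
Usable = total - 2 (network and broadcast)
Usable hosts: 8190


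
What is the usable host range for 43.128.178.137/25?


Network: 43.128.178.128
Broadcast: 43.128.178.255
First usable = network + 1
Last usable = broadcast - 1
Range: 43.128.178.129 to 43.128.178.254


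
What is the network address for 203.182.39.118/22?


IP:   11001011.10110110.00100111.01110110
Mask: 11111111.11111111.11111100.00000000
AND operation:
Net:  11001011.10110110.00100100.00000000
Network: 203.182.36.0/22


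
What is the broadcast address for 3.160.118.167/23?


Network: 3.160.118.0/23
Host bits = 9
Set all host bits to 1:
Broadcast: 3.160.119.255


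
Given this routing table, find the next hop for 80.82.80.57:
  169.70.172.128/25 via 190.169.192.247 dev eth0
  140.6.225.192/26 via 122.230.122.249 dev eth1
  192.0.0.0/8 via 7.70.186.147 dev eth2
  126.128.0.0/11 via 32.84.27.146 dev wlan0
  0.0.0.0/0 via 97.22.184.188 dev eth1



Longest prefix match for 80.82.80.57:
  /25 169.70.172.128: no
  /26 140.6.225.192: no
  /8 192.0.0.0: no
  /11 126.128.0.0: no
  /0 0.0.0.0: MATCH
Selected: next-hop 97.22.184.188 via eth1 (matched /0)


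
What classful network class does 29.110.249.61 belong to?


First octet: 29
Binary: 00011101
0xxxxxxx -> Class A (1-126)
Class A, default mask 255.0.0.0 (/8)


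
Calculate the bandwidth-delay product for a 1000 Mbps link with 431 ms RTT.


BDP = bandwidth * RTT
= 1000 Mbps * 431 ms
= 1000 * 1e6 * 431 / 1000 bits
= 431000000 bits
= 53875000 bytes
= 52612.3047 KB
BDP = 431000000 bits (53875000 bytes)


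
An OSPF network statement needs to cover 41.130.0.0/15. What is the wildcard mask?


Subnet mask: 255.254.0.0
Wildcard = 255.255.255.255 - subnet mask
255 - 255 = 0
255 - 254 = 1
255 - 0 = 255
255 - 0 = 255
Wildcard: 0.1.255.255


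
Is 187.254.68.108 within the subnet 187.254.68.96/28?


Subnet network: 187.254.68.96
Test IP AND mask: 187.254.68.96
Yes, 187.254.68.108 is in 187.254.68.96/28


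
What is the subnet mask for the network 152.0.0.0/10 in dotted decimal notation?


/10 means 10 network bits, 22 host bits
Binary: 11111111110000000000000000000000
Mask: 255.192.0.0


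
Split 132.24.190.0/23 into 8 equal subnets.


New prefix = 23 + 3 = 26
Each subnet has 64 addresses
  132.24.190.0/26
  132.24.190.64/26
  132.24.190.128/26
  132.24.190.192/26
  132.24.191.0/26
  132.24.191.64/26
  132.24.191.128/26
  132.24.191.192/26
Subnets: 132.24.190.0/26, 132.24.190.64/26, 132.24.190.128/26, 132.24.190.192/26, 132.24.191.0/26, 132.24.191.64/26, 132.24.191.128/26, 132.24.191.192/26


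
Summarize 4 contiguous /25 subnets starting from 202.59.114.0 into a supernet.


Original prefix: /25
Number of subnets: 4 = 2^2
New prefix = 25 - 2 = 23
Supernet: 202.59.114.0/23


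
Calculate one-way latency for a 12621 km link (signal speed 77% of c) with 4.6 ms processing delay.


Speed = 0.77 * 3e5 km/s = 231000 km/s
Propagation delay = 12621 / 231000 = 0.0546 s = 54.6364 ms
Processing delay = 4.6 ms
Total one-way latency = 59.2364 ms


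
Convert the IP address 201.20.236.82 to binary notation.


201 = 11001001
20 = 00010100
236 = 11101100
82 = 01010010
Binary: 11001001.00010100.11101100.01010010


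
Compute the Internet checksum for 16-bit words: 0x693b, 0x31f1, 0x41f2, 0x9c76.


Sum all words (with carry folding):
+ 0x693b = 0x693b
+ 0x31f1 = 0x9b2c
+ 0x41f2 = 0xdd1e
+ 0x9c76 = 0x7995
One's complement: ~0x7995
Checksum = 0x866a


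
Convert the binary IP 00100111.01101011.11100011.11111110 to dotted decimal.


00100111 = 39
01101011 = 107
11100011 = 227
11111110 = 254
IP: 39.107.227.254


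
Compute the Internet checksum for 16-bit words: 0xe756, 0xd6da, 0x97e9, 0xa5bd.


Sum all words (with carry folding):
+ 0xe756 = 0xe756
+ 0xd6da = 0xbe31
+ 0x97e9 = 0x561b
+ 0xa5bd = 0xfbd8
One's complement: ~0xfbd8
Checksum = 0x0427


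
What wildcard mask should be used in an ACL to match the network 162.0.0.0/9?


Subnet mask: 255.128.0.0
Wildcard = 255.255.255.255 - subnet mask
255 - 255 = 0
255 - 128 = 127
255 - 0 = 255
255 - 0 = 255
Wildcard: 0.127.255.255


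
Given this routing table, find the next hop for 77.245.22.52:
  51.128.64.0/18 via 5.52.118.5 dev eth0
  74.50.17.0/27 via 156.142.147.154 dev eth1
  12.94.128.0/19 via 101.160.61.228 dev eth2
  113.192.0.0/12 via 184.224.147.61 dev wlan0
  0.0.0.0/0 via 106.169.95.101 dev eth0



Longest prefix match for 77.245.22.52:
  /18 51.128.64.0: no
  /27 74.50.17.0: no
  /19 12.94.128.0: no
  /12 113.192.0.0: no
  /0 0.0.0.0: MATCH
Selected: next-hop 106.169.95.101 via eth0 (matched /0)


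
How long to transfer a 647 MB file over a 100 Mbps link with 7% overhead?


Effective throughput = 100 * (1 - 7/100) = 93 Mbps
File size in Mb = 647 * 8 = 5176 Mb
Time = 5176 / 93
Time = 55.6559 seconds


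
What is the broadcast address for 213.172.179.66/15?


Network: 213.172.0.0/15
Host bits = 17
Set all host bits to 1:
Broadcast: 213.173.255.255


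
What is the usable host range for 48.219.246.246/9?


Network: 48.128.0.0
Broadcast: 48.255.255.255
First usable = network + 1
Last usable = broadcast - 1
Range: 48.128.0.1 to 48.255.255.254


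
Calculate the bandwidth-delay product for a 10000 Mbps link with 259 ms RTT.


BDP = bandwidth * RTT
= 10000 Mbps * 259 ms
= 10000 * 1e6 * 259 / 1000 bits
= 2590000000 bits
= 323750000 bytes
= 316162.1094 KB
BDP = 2590000000 bits (323750000 bytes)


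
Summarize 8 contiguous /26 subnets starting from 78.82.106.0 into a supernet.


Original prefix: /26
Number of subnets: 8 = 2^3
New prefix = 26 - 3 = 23
Supernet: 78.82.106.0/23


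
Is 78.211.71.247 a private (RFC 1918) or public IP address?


RFC 1918 private ranges:
  10.0.0.0/8 (10.0.0.0 - 10.255.255.255)
  172.16.0.0/12 (172.16.0.0 - 172.31.255.255)
  192.168.0.0/16 (192.168.0.0 - 192.168.255.255)
Public (not in any RFC 1918 range)


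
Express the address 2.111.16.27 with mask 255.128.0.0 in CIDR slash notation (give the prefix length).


Binary: 11111111.10000000.00000000.00000000
Count leading 1s
Prefix: /9


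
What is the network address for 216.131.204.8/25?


IP:   11011000.10000011.11001100.00001000
Mask: 11111111.11111111.11111111.10000000
AND operation:
Net:  11011000.10000011.11001100.00000000
Network: 216.131.204.0/25


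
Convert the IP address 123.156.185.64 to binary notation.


123 = 01111011
156 = 10011100
185 = 10111001
64 = 01000000
Binary: 01111011.10011100.10111001.01000000


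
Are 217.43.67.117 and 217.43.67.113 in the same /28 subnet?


Mask: 255.255.255.240
217.43.67.117 AND mask = 217.43.67.112
217.43.67.113 AND mask = 217.43.67.112
Yes, same subnet (217.43.67.112)


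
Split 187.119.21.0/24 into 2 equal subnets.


New prefix = 24 + 1 = 25
Each subnet has 128 addresses
  187.119.21.0/25
  187.119.21.128/25
Subnets: 187.119.21.0/25, 187.119.21.128/25


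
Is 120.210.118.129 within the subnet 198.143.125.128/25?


Subnet network: 198.143.125.128
Test IP AND mask: 120.210.118.128
No, 120.210.118.129 is not in 198.143.125.128/25


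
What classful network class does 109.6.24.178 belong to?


First octet: 109
Binary: 01101101
0xxxxxxx -> Class A (1-126)
Class A, default mask 255.0.0.0 (/8)


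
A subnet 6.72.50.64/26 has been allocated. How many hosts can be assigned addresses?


Host bits = 32 - 26 = 6
Total addresses = 2^6 = 64
Usable = total - 2 (network and broadcast)
Usable hosts: 62


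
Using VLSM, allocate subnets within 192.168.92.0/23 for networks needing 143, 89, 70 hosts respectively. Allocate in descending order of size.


143 hosts -> /24 (254 usable): 192.168.92.0/24
89 hosts -> /25 (126 usable): 192.168.93.0/25
70 hosts -> /25 (126 usable): 192.168.93.128/25
Allocation: 192.168.92.0/24 (143 hosts, 254 usable); 192.168.93.0/25 (89 hosts, 126 usable); 192.168.93.128/25 (70 hosts, 126 usable)


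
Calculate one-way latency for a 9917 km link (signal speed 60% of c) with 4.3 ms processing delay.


Speed = 0.6 * 3e5 km/s = 180000 km/s
Propagation delay = 9917 / 180000 = 0.0551 s = 55.0944 ms
Processing delay = 4.3 ms
Total one-way latency = 59.3944 ms


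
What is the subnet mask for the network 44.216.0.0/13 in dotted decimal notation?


/13 means 13 network bits, 19 host bits
Binary: 11111111111110000000000000000000
Mask: 255.248.0.0


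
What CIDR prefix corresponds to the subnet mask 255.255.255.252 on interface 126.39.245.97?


Binary: 11111111.11111111.11111111.11111100
Count leading 1s
Prefix: /30


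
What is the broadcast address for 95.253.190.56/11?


Network: 95.224.0.0/11
Host bits = 21
Set all host bits to 1:
Broadcast: 95.255.255.255


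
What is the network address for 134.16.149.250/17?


IP:   10000110.00010000.10010101.11111010
Mask: 11111111.11111111.10000000.00000000
AND operation:
Net:  10000110.00010000.10000000.00000000
Network: 134.16.128.0/17


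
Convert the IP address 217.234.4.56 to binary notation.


217 = 11011001
234 = 11101010
4 = 00000100
56 = 00111000
Binary: 11011001.11101010.00000100.00111000


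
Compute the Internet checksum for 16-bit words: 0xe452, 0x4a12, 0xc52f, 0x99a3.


Sum all words (with carry folding):
+ 0xe452 = 0xe452
+ 0x4a12 = 0x2e65
+ 0xc52f = 0xf394
+ 0x99a3 = 0x8d38
One's complement: ~0x8d38
Checksum = 0x72c7


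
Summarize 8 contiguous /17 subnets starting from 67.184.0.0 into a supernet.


Original prefix: /17
Number of subnets: 8 = 2^3
New prefix = 17 - 3 = 14
Supernet: 67.184.0.0/14


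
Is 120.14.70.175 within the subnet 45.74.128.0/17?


Subnet network: 45.74.128.0
Test IP AND mask: 120.14.0.0
No, 120.14.70.175 is not in 45.74.128.0/17


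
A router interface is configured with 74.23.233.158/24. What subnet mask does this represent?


/24 means 24 network bits, 8 host bits
Binary: 11111111111111111111111100000000
Mask: 255.255.255.0


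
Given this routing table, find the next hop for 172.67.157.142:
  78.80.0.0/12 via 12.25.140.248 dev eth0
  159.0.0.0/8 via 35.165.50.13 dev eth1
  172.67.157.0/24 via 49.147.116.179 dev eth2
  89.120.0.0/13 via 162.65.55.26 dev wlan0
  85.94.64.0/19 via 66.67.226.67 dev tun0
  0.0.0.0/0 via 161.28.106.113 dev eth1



Longest prefix match for 172.67.157.142:
  /12 78.80.0.0: no
  /8 159.0.0.0: no
  /24 172.67.157.0: MATCH
  /13 89.120.0.0: no
  /19 85.94.64.0: no
  /0 0.0.0.0: MATCH
Selected: next-hop 49.147.116.179 via eth2 (matched /24)


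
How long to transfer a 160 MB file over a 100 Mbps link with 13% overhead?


Effective throughput = 100 * (1 - 13/100) = 87 Mbps
File size in Mb = 160 * 8 = 1280 Mb
Time = 1280 / 87
Time = 14.7126 seconds


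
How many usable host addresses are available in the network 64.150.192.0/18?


Host bits = 32 - 18 = 14
Total addresses = 2^14 = 16384
Usable = total - 2 (network and broadcast)
Usable hosts: 16382


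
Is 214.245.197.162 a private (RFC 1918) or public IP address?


RFC 1918 private ranges:
  10.0.0.0/8 (10.0.0.0 - 10.255.255.255)
  172.16.0.0/12 (172.16.0.0 - 172.31.255.255)
  192.168.0.0/16 (192.168.0.0 - 192.168.255.255)
Public (not in any RFC 1918 range)


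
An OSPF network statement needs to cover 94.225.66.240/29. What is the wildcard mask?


Subnet mask: 255.255.255.248
Wildcard = 255.255.255.255 - subnet mask
255 - 255 = 0
255 - 255 = 0
255 - 255 = 0
255 - 248 = 7
Wildcard: 0.0.0.7


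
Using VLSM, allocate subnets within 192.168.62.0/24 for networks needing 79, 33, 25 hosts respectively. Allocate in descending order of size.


79 hosts -> /25 (126 usable): 192.168.62.0/25
33 hosts -> /26 (62 usable): 192.168.62.128/26
25 hosts -> /27 (30 usable): 192.168.62.192/27
Allocation: 192.168.62.0/25 (79 hosts, 126 usable); 192.168.62.128/26 (33 hosts, 62 usable); 192.168.62.192/27 (25 hosts, 30 usable)


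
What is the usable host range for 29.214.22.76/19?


Network: 29.214.0.0
Broadcast: 29.214.31.255
First usable = network + 1
Last usable = broadcast - 1
Range: 29.214.0.1 to 29.214.31.254


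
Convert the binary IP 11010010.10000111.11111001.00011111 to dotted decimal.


11010010 = 210
10000111 = 135
11111001 = 249
00011111 = 31
IP: 210.135.249.31


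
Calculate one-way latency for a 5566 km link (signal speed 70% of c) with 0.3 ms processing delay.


Speed = 0.7 * 3e5 km/s = 210000 km/s
Propagation delay = 5566 / 210000 = 0.0265 s = 26.5048 ms
Processing delay = 0.3 ms
Total one-way latency = 26.8048 ms


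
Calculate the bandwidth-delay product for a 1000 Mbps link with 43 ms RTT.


BDP = bandwidth * RTT
= 1000 Mbps * 43 ms
= 1000 * 1e6 * 43 / 1000 bits
= 43000000 bits
= 5375000 bytes
= 5249.0234 KB
BDP = 43000000 bits (5375000 bytes)


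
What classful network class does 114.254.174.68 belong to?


First octet: 114
Binary: 01110010
0xxxxxxx -> Class A (1-126)
Class A, default mask 255.0.0.0 (/8)


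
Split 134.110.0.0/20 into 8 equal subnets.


New prefix = 20 + 3 = 23
Each subnet has 512 addresses
  134.110.0.0/23
  134.110.2.0/23
  134.110.4.0/23
  134.110.6.0/23
  134.110.8.0/23
  134.110.10.0/23
  134.110.12.0/23
  134.110.14.0/23
Subnets: 134.110.0.0/23, 134.110.2.0/23, 134.110.4.0/23, 134.110.6.0/23, 134.110.8.0/23, 134.110.10.0/23, 134.110.12.0/23, 134.110.14.0/23


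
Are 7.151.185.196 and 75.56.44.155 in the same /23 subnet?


Mask: 255.255.254.0
7.151.185.196 AND mask = 7.151.184.0
75.56.44.155 AND mask = 75.56.44.0
No, different subnets (7.151.184.0 vs 75.56.44.0)


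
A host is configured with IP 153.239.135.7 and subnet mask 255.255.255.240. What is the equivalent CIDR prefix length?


Binary: 11111111.11111111.11111111.11110000
Count leading 1s
Prefix: /28


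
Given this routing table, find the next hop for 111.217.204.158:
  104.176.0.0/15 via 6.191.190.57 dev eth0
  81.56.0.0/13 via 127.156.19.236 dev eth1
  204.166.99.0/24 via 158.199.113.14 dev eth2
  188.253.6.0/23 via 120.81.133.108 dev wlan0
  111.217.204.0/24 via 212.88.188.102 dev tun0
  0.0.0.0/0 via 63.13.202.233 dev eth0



Longest prefix match for 111.217.204.158:
  /15 104.176.0.0: no
  /13 81.56.0.0: no
  /24 204.166.99.0: no
  /23 188.253.6.0: no
  /24 111.217.204.0: MATCH
  /0 0.0.0.0: MATCH
Selected: next-hop 212.88.188.102 via tun0 (matched /24)


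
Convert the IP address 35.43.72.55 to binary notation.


35 = 00100011
43 = 00101011
72 = 01001000
55 = 00110111
Binary: 00100011.00101011.01001000.00110111


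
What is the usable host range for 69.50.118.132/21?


Network: 69.50.112.0
Broadcast: 69.50.119.255
First usable = network + 1
Last usable = broadcast - 1
Range: 69.50.112.1 to 69.50.119.254


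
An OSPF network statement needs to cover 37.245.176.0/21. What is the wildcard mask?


Subnet mask: 255.255.248.0
Wildcard = 255.255.255.255 - subnet mask
255 - 255 = 0
255 - 255 = 0
255 - 248 = 7
255 - 0 = 255
Wildcard: 0.0.7.255


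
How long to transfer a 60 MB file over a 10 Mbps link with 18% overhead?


Effective throughput = 10 * (1 - 18/100) = 8.2 Mbps
File size in Mb = 60 * 8 = 480 Mb
Time = 480 / 8.2
Time = 58.5366 seconds


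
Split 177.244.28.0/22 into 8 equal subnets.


New prefix = 22 + 3 = 25
Each subnet has 128 addresses
  177.244.28.0/25
  177.244.28.128/25
  177.244.29.0/25
  177.244.29.128/25
  177.244.30.0/25
  177.244.30.128/25
  177.244.31.0/25
  177.244.31.128/25
Subnets: 177.244.28.0/25, 177.244.28.128/25, 177.244.29.0/25, 177.244.29.128/25, 177.244.30.0/25, 177.244.30.128/25, 177.244.31.0/25, 177.244.31.128/25


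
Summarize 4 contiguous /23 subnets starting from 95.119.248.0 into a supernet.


Original prefix: /23
Number of subnets: 4 = 2^2
New prefix = 23 - 2 = 21
Supernet: 95.119.248.0/21


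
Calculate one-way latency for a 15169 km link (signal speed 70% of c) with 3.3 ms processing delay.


Speed = 0.7 * 3e5 km/s = 210000 km/s
Propagation delay = 15169 / 210000 = 0.0722 s = 72.2333 ms
Processing delay = 3.3 ms
Total one-way latency = 75.5333 ms
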